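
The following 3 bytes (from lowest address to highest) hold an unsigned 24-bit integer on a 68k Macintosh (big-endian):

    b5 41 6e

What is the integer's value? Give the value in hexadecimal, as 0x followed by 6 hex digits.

0xB5416E

Big-endian: lowest address holds the most-significant byte.
The bytes are already most-significant first: 0xB5416E.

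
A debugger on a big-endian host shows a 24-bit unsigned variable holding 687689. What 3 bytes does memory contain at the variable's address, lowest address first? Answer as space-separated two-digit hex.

0A 7E 49

687689 in hexadecimal, padded to 24 bits, is 0x0A7E49.
Split into bytes (most-significant first): 0A 7E 49.
In big-endian order the high byte comes first in memory.
So the memory order matches the most-significant-first order: 0A 7E 49.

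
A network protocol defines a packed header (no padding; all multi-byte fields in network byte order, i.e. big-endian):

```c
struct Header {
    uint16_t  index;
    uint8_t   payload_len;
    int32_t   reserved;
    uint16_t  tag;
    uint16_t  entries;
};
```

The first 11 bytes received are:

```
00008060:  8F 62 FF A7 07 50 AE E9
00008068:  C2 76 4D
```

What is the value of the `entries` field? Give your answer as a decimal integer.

30285

`entries` follows `index` (2 B), `payload_len` (1 B), `reserved` (4 B), `tag` (2 B), so it starts at offset 2 + 1 + 4 + 2 = 9 and occupies 2 bytes.
Bytes at offsets 9..10: 76 4D.
Big-endian stores the most-significant byte at the lowest address.
The bytes are already most-significant first: 0x764D.
0x764D = 30285.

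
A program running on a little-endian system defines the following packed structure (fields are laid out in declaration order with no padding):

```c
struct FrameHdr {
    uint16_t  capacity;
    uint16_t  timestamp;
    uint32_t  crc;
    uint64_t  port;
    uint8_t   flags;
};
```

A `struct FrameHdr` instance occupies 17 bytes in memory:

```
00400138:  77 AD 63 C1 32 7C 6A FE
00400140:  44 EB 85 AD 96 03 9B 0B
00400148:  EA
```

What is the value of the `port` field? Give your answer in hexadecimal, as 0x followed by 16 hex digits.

`port` follows `capacity` (2 B), `timestamp` (2 B), `crc` (4 B), so it starts at offset 2 + 2 + 4 = 8 and occupies 8 bytes.
Bytes at offsets 8..15: 44 EB 85 AD 96 03 9B 0B.
Little-endian stores the least-significant byte at the lowest address.
Reassemble most-significant byte first: 0B 9B 03 96 AD 85 EB 44 → 0x0B9B0396AD85EB44.

0x0B9B0396AD85EB44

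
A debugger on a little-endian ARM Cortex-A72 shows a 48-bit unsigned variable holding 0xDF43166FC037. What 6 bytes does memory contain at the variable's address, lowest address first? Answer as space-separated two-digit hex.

37 C0 6F 16 43 DF

Split into bytes (most-significant first): DF 43 16 6F C0 37.
Little-endian stores the least-significant byte at the lowest address.
So at ascending addresses the bytes are 37 C0 6F 16 43 DF.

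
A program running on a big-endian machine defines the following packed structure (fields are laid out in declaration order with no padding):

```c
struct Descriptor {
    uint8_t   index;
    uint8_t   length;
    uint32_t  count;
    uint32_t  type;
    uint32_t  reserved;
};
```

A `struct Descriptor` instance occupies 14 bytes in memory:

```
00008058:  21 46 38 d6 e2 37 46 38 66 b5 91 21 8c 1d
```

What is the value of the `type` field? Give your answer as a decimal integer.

1178101429

`type` follows `index` (1 B), `length` (1 B), `count` (4 B), so it starts at offset 1 + 1 + 4 = 6 and occupies 4 bytes.
Bytes at offsets 6..9: 46 38 66 B5.
Big-endian: lowest address holds the most-significant byte.
The bytes are already most-significant first: 0x463866B5.
0x463866B5 = 1178101429.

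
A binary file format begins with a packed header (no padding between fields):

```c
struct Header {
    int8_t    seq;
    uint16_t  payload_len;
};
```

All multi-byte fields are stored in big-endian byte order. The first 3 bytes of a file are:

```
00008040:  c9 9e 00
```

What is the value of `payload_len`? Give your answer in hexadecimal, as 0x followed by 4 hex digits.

0x9E00

`payload_len` follows `seq` (1 byte), so it starts at byte offset 1 and occupies 2 bytes.
Bytes at offsets 1..2: 9E 00.
Big-endian: lowest address holds the most-significant byte.
The bytes are already most-significant first: 0x9E00.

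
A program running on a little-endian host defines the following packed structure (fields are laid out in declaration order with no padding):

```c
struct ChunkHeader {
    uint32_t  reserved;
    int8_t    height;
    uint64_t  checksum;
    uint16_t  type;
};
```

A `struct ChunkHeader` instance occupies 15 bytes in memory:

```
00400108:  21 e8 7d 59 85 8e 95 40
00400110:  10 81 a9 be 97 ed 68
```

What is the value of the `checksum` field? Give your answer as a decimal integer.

10934363317090686350

`checksum` follows `reserved` (4 B), `height` (1 B), so it starts at offset 4 + 1 = 5 and occupies 8 bytes.
Bytes at offsets 5..12: 8E 95 40 10 81 A9 BE 97.
Little-endian stores the least-significant byte at the lowest address.
Reassemble most-significant byte first: 97 BE A9 81 10 40 95 8E → 0x97BEA9811040958E.
0x97BEA9811040958E = 10934363317090686350.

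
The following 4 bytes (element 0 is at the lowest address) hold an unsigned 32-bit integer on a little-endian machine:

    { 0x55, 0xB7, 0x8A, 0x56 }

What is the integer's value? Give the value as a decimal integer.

1451931477

Little-endian: lowest address holds the least-significant byte.
Reassemble most-significant byte first: 56 8A B7 55 → 0x568AB755.
0x568AB755 = 1451931477.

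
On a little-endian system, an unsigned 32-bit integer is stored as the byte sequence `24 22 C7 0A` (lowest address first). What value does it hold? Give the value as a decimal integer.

Little-endian stores the least-significant byte at the lowest address.
Reassemble most-significant byte first: 0A C7 22 24 → 0x0AC72224.
0x0AC72224 = 180822564.

180822564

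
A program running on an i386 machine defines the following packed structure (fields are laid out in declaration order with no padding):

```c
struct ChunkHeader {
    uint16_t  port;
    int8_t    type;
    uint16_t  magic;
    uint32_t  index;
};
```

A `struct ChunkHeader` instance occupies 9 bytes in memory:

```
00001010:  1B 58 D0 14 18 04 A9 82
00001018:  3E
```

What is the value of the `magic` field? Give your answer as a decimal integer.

`magic` follows `port` (2 B), `type` (1 B), so it starts at offset 2 + 1 = 3 and occupies 2 bytes.
Bytes at offsets 3..4: 14 18.
Little-endian: lowest address holds the least-significant byte.
Reassemble most-significant byte first: 18 14 → 0x1814.
0x1814 = 6164.

6164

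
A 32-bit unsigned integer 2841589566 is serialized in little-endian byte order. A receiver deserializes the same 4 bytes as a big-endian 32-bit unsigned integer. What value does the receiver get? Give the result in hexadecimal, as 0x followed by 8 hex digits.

2841589566 in 32-bit hexadecimal is 0xA95F373E.
Stored little-endian, the bytes at ascending addresses are 3E 37 5F A9.
Read back as big-endian, the last byte is least significant, giving 0x3E375FA9.

0x3E375FA9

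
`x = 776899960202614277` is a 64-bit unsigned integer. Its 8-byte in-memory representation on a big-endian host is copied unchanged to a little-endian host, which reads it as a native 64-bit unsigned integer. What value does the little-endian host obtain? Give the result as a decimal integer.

776899960202614277 in 64-bit hexadecimal is 0x0AC81A65C9E45605.
Stored big-endian, the bytes at ascending addresses are 0A C8 1A 65 C9 E4 56 05.
Read back as little-endian, the first byte is least significant, giving 0x0556E4C9651AC80A.
0x0556E4C9651AC80A = 384746371822569482.

384746371822569482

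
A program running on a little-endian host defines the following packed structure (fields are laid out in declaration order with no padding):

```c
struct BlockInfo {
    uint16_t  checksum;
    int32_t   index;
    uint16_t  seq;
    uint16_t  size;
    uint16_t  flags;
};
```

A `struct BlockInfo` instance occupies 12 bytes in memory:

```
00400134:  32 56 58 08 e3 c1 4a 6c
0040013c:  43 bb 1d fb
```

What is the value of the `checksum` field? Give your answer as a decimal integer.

22066

`checksum` is the first field, at byte offset 0, occupying 2 bytes.
Bytes at offsets 0..1: 32 56.
In little-endian order the low byte comes first in memory.
Reassemble most-significant byte first: 56 32 → 0x5632.
0x5632 = 22066.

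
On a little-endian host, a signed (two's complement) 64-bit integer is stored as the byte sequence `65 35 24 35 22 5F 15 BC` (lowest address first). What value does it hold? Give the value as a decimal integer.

Little-endian stores the least-significant byte at the lowest address.
Reassemble most-significant byte first: BC 15 5F 22 35 24 35 65 → 0xBC155F2235243565.
Top bit is set, so as a signed 64-bit value this is 0xBC155F2235243565 − 2^64 = -4893900819543083675.

-4893900819543083675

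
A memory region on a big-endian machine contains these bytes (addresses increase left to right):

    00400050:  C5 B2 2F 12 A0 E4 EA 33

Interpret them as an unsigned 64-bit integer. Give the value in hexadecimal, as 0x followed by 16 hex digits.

Big-endian stores the most-significant byte at the lowest address.
The bytes are already most-significant first: 0xC5B22F12A0E4EA33.

0xC5B22F12A0E4EA33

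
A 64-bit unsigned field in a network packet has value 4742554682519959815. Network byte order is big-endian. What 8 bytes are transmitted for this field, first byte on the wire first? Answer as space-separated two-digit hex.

4742554682519959815 in hexadecimal, padded to 64 bits, is 0x41D0F05B4B77B907.
Split into bytes (most-significant first): 41 D0 F0 5B 4B 77 B9 07.
Big-endian stores the most-significant byte at the lowest address.
So the memory order matches the most-significant-first order: 41 D0 F0 5B 4B 77 B9 07.

41 D0 F0 5B 4B 77 B9 07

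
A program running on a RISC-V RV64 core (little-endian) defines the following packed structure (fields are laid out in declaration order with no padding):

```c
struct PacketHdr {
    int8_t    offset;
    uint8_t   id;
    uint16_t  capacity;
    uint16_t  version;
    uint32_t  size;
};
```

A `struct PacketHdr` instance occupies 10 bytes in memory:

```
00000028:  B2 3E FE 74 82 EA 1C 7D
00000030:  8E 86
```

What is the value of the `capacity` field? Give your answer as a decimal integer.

`capacity` follows `offset` (1 B), `id` (1 B), so it starts at offset 1 + 1 = 2 and occupies 2 bytes.
Bytes at offsets 2..3: FE 74.
Little-endian stores the least-significant byte at the lowest address.
Reassemble most-significant byte first: 74 FE → 0x74FE.
0x74FE = 29950.

29950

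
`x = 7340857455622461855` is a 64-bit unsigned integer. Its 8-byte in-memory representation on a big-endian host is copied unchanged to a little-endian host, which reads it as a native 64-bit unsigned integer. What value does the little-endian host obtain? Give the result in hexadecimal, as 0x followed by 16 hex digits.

0x9F99275DF6F6DF65

7340857455622461855 in 64-bit hexadecimal is 0x65DFF6F65D27999F.
Stored big-endian, the bytes at ascending addresses are 65 DF F6 F6 5D 27 99 9F.
Read back as little-endian, the first byte is least significant, giving 0x9F99275DF6F6DF65.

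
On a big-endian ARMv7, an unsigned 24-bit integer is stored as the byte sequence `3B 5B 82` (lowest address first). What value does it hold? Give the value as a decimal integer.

Big-endian: lowest address holds the most-significant byte.
The bytes are already most-significant first: 0x3B5B82.
0x3B5B82 = 3890050.

3890050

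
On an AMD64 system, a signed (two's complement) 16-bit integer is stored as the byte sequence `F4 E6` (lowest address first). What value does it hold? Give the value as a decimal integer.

-6412

Little-endian: lowest address holds the least-significant byte.
Reassemble most-significant byte first: E6 F4 → 0xE6F4.
Top bit is set, so as a signed 16-bit value this is 0xE6F4 − 2^16 = -6412.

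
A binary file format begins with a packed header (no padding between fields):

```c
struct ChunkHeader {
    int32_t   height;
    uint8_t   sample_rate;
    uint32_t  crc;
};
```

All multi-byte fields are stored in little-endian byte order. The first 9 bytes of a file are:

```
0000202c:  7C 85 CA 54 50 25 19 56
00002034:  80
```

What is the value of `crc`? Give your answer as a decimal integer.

`crc` follows `height` (4 B), `sample_rate` (1 B), so it starts at offset 4 + 1 = 5 and occupies 4 bytes.
Bytes at offsets 5..8: 25 19 56 80.
Little-endian stores the least-significant byte at the lowest address.
Reassemble most-significant byte first: 80 56 19 25 → 0x80561925.
0x80561925 = 2153126181.

2153126181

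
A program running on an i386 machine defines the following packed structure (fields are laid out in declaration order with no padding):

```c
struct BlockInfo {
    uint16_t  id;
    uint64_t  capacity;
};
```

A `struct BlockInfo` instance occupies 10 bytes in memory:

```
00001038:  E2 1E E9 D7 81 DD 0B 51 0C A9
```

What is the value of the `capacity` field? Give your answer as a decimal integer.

12181200203533113321

`capacity` follows `id` (2 bytes), so it starts at byte offset 2 and occupies 8 bytes.
Bytes at offsets 2..9: E9 D7 81 DD 0B 51 0C A9.
Little-endian: lowest address holds the least-significant byte.
Reassemble most-significant byte first: A9 0C 51 0B DD 81 D7 E9 → 0xA90C510BDD81D7E9.
0xA90C510BDD81D7E9 = 12181200203533113321.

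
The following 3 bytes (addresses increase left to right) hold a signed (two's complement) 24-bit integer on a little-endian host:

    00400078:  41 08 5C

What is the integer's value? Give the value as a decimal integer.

6031425

In little-endian order the low byte comes first in memory.
Reassemble most-significant byte first: 5C 08 41 → 0x5C0841.
0x5C0841 = 6031425.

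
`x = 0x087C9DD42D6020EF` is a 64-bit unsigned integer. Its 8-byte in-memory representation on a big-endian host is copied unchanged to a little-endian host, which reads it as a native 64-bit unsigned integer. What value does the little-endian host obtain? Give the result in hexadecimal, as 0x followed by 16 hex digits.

Stored big-endian, the bytes at ascending addresses are 08 7C 9D D4 2D 60 20 EF.
Read back as little-endian, the first byte is least significant, giving 0xEF20602DD49D7C08.

0xEF20602DD49D7C08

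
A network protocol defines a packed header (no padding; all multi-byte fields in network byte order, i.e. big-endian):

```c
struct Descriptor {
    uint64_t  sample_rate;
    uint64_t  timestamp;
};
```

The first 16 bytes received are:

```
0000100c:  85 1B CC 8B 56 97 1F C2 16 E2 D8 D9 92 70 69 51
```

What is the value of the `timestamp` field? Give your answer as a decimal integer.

1649118842547366225

`timestamp` follows `sample_rate` (8 bytes), so it starts at byte offset 8 and occupies 8 bytes.
Bytes at offsets 8..15: 16 E2 D8 D9 92 70 69 51.
Big-endian: lowest address holds the most-significant byte.
The bytes are already most-significant first: 0x16E2D8D992706951.
0x16E2D8D992706951 = 1649118842547366225.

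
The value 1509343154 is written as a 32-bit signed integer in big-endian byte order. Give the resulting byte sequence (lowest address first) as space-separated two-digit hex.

1509343154 in hexadecimal, padded to 32 bits, is 0x59F6BFB2.
Split into bytes (most-significant first): 59 F6 BF B2.
Big-endian stores the most-significant byte at the lowest address.
So the memory order matches the most-significant-first order: 59 F6 BF B2.

59 F6 BF B2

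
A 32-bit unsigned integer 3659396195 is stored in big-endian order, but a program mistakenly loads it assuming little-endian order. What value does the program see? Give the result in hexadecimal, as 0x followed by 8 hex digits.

3659396195 in 32-bit hexadecimal is 0xDA1DF463.
Stored big-endian, the bytes at ascending addresses are DA 1D F4 63.
Read back as little-endian, the first byte is least significant, giving 0x63F41DDA.

0x63F41DDA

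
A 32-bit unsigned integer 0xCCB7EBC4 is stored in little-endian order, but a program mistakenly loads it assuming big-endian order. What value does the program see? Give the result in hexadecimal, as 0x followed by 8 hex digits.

Stored little-endian, the bytes at ascending addresses are C4 EB B7 CC.
Read back as big-endian, the last byte is least significant, giving 0xC4EBB7CC.

0xC4EBB7CC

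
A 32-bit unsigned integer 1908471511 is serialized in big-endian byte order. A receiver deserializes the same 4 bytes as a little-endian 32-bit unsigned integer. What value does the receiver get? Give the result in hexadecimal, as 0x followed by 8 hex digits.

0xD7F6C071

1908471511 in 32-bit hexadecimal is 0x71C0F6D7.
Stored big-endian, the bytes at ascending addresses are 71 C0 F6 D7.
Read back as little-endian, the first byte is least significant, giving 0xD7F6C071.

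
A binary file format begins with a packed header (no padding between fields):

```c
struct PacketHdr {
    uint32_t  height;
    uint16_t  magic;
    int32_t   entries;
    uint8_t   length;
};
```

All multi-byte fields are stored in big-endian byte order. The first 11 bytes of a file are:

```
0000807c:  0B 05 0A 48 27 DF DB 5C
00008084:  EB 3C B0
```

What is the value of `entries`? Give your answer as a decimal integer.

`entries` follows `height` (4 B), `magic` (2 B), so it starts at offset 4 + 2 = 6 and occupies 4 bytes.
Bytes at offsets 6..9: DB 5C EB 3C.
Big-endian stores the most-significant byte at the lowest address.
The bytes are already most-significant first: 0xDB5CEB3C.
Top bit is set, so as a signed 32-bit value this is 0xDB5CEB3C − 2^32 = -614667460.

-614667460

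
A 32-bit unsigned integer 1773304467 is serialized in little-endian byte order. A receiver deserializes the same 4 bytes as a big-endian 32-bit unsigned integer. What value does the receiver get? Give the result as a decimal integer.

2474291817

1773304467 in 32-bit hexadecimal is 0x69B27A93.
Stored little-endian, the bytes at ascending addresses are 93 7A B2 69.
Read back as big-endian, the last byte is least significant, giving 0x937AB269.
0x937AB269 = 2474291817.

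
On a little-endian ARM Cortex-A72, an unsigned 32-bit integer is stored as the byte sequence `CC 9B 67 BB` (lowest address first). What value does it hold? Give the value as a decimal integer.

Little-endian: lowest address holds the least-significant byte.
Reassemble most-significant byte first: BB 67 9B CC → 0xBB679BCC.
0xBB679BCC = 3144129484.

3144129484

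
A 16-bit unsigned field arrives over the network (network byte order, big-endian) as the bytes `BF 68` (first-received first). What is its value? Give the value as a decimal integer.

Big-endian: lowest address holds the most-significant byte.
The bytes are already most-significant first: 0xBF68.
0xBF68 = 49000.

49000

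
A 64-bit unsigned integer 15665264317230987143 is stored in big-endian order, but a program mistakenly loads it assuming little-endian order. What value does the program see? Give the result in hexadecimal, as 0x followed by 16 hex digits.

0x87B727FDE53266D9

15665264317230987143 in 64-bit hexadecimal is 0xD96632E5FD27B787.
Stored big-endian, the bytes at ascending addresses are D9 66 32 E5 FD 27 B7 87.
Read back as little-endian, the first byte is least significant, giving 0x87B727FDE53266D9.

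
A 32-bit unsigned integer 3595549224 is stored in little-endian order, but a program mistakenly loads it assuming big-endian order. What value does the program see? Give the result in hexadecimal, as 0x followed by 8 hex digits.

3595549224 in 32-bit hexadecimal is 0xD64FBA28.
Stored little-endian, the bytes at ascending addresses are 28 BA 4F D6.
Read back as big-endian, the last byte is least significant, giving 0x28BA4FD6.

0x28BA4FD6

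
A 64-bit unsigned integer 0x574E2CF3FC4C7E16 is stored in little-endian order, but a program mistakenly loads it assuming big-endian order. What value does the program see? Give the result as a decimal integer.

1620817565195193943

Stored little-endian, the bytes at ascending addresses are 16 7E 4C FC F3 2C 4E 57.
Read back as big-endian, the last byte is least significant, giving 0x167E4CFCF32C4E57.
0x167E4CFCF32C4E57 = 1620817565195193943.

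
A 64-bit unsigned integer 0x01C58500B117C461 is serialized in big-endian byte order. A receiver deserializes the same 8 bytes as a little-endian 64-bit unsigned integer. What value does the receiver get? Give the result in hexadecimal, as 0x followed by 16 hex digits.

Stored big-endian, the bytes at ascending addresses are 01 C5 85 00 B1 17 C4 61.
Read back as little-endian, the first byte is least significant, giving 0x61C417B10085C501.

0x61C417B10085C501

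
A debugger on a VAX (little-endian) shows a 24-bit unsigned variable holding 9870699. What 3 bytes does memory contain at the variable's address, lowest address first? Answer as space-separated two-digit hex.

6B 9D 96

9870699 in hexadecimal, padded to 24 bits, is 0x969D6B.
Split into bytes (most-significant first): 96 9D 6B.
Little-endian stores the least-significant byte at the lowest address.
So at ascending addresses the bytes are 6B 9D 96.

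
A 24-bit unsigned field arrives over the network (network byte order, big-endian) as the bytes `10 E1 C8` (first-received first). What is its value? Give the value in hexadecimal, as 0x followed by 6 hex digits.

0x10E1C8

Big-endian: lowest address holds the most-significant byte.
The bytes are already most-significant first: 0x10E1C8.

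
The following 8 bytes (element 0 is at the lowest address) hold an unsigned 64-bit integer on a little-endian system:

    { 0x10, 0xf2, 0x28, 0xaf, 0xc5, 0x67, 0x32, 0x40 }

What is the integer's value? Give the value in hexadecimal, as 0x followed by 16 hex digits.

Little-endian stores the least-significant byte at the lowest address.
Reassemble most-significant byte first: 40 32 67 C5 AF 28 F2 10 → 0x403267C5AF28F210.

0x403267C5AF28F210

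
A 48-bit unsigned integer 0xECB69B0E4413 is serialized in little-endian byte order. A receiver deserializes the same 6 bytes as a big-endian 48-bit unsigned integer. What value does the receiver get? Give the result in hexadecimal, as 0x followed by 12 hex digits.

0x13440E9BB6EC

Stored little-endian, the bytes at ascending addresses are 13 44 0E 9B B6 EC.
Read back as big-endian, the last byte is least significant, giving 0x13440E9BB6EC.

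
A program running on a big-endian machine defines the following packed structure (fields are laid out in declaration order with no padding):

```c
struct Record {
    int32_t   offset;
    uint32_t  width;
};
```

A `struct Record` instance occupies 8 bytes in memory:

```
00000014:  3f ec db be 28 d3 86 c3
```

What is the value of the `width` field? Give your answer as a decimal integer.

`width` follows `offset` (4 bytes), so it starts at byte offset 4 and occupies 4 bytes.
Bytes at offsets 4..7: 28 D3 86 C3.
In big-endian order the high byte comes first in memory.
The bytes are already most-significant first: 0x28D386C3.
0x28D386C3 = 684951235.

684951235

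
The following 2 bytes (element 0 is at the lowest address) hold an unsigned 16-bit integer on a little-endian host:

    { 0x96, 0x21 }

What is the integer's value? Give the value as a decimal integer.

Little-endian stores the least-significant byte at the lowest address.
Reassemble most-significant byte first: 21 96 → 0x2196.
0x2196 = 8598.

8598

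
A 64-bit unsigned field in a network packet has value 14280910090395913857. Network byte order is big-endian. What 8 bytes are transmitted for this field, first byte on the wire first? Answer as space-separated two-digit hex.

14280910090395913857 in hexadecimal, padded to 64 bits, is 0xC62FFC104F570E81.
Split into bytes (most-significant first): C6 2F FC 10 4F 57 0E 81.
Big-endian: lowest address holds the most-significant byte.
So the memory order matches the most-significant-first order: C6 2F FC 10 4F 57 0E 81.

C6 2F FC 10 4F 57 0E 81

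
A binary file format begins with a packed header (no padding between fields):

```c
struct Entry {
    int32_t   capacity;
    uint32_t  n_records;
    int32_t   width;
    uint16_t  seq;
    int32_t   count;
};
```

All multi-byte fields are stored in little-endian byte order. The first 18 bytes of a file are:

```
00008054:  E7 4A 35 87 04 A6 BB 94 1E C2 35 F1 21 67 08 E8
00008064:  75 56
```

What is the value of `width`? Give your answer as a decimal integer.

`width` follows `capacity` (4 B), `n_records` (4 B), so it starts at offset 4 + 4 = 8 and occupies 4 bytes.
Bytes at offsets 8..11: 1E C2 35 F1.
Little-endian: lowest address holds the least-significant byte.
Reassemble most-significant byte first: F1 35 C2 1E → 0xF135C21E.
Top bit is set, so as a signed 32-bit value this is 0xF135C21E − 2^32 = -248135138.

-248135138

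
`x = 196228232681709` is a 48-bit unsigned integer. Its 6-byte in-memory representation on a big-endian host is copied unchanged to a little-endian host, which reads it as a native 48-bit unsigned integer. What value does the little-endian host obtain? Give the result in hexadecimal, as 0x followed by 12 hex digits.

0xED981AF277B2

196228232681709 in 48-bit hexadecimal is 0xB277F21A98ED.
Stored big-endian, the bytes at ascending addresses are B2 77 F2 1A 98 ED.
Read back as little-endian, the first byte is least significant, giving 0xED981AF277B2.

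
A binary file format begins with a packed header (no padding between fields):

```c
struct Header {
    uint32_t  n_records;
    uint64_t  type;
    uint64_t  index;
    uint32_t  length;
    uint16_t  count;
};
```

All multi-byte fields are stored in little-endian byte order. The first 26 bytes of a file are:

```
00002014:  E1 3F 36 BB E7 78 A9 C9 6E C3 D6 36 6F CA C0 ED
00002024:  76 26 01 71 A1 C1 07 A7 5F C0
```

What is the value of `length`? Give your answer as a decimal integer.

`length` follows `n_records` (4 B), `type` (8 B), `index` (8 B), so it starts at offset 4 + 8 + 8 = 20 and occupies 4 bytes.
Bytes at offsets 20..23: A1 C1 07 A7.
In little-endian order the low byte comes first in memory.
Reassemble most-significant byte first: A7 07 C1 A1 → 0xA707C1A1.
0xA707C1A1 = 2802303393.

2802303393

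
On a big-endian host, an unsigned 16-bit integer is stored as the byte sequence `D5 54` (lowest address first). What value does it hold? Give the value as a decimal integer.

Big-endian: lowest address holds the most-significant byte.
The bytes are already most-significant first: 0xD554.
0xD554 = 54612.

54612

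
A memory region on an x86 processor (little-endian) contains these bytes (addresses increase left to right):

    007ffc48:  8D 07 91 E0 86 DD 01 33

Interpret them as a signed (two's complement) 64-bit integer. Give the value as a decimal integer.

Little-endian stores the least-significant byte at the lowest address.
Reassemble most-significant byte first: 33 01 DD 86 E0 91 07 8D → 0x3301DD86E091078D.
0x3301DD86E091078D = 3675462342273992589.

3675462342273992589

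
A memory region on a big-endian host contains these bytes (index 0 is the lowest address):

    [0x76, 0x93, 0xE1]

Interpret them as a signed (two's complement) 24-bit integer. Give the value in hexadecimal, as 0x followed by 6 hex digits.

Big-endian stores the most-significant byte at the lowest address.
The bytes are already most-significant first: 0x7693E1.

0x7693E1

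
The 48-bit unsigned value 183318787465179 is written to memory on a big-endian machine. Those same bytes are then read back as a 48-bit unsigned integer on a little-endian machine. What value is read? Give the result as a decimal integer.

183318787465179 in 48-bit hexadecimal is 0xA6BA3B351FDB.
Stored big-endian, the bytes at ascending addresses are A6 BA 3B 35 1F DB.
Read back as little-endian, the first byte is least significant, giving 0xDB1F353BBAA6.
0xDB1F353BBAA6 = 240927083575974.

240927083575974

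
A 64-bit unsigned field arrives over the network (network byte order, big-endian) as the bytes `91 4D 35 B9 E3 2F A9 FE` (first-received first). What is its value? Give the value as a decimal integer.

Big-endian stores the most-significant byte at the lowest address.
The bytes are already most-significant first: 0x914D35B9E32FA9FE.
0x914D35B9E32FA9FE = 10470083781203044862.

10470083781203044862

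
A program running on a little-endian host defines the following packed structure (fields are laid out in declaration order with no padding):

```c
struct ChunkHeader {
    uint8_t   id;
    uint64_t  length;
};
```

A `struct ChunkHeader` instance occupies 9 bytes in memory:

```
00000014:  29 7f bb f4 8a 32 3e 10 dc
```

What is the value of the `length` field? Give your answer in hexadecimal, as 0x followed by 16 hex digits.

`length` follows `id` (1 byte), so it starts at byte offset 1 and occupies 8 bytes.
Bytes at offsets 1..8: 7F BB F4 8A 32 3E 10 DC.
Little-endian: lowest address holds the least-significant byte.
Reassemble most-significant byte first: DC 10 3E 32 8A F4 BB 7F → 0xDC103E328AF4BB7F.

0xDC103E328AF4BB7F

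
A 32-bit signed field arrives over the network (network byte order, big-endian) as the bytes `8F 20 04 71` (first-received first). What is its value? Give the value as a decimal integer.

Big-endian stores the most-significant byte at the lowest address.
The bytes are already most-significant first: 0x8F200471.
Top bit is set, so as a signed 32-bit value this is 0x8F200471 − 2^32 = -1893727119.

-1893727119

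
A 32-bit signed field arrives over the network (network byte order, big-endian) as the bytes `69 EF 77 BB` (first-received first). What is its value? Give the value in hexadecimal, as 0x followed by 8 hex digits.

In big-endian order the high byte comes first in memory.
The bytes are already most-significant first: 0x69EF77BB.

0x69EF77BB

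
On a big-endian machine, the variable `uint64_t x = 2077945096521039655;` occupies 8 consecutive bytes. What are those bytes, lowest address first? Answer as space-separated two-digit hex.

2077945096521039655 in hexadecimal, padded to 64 bits, is 0x1CD6580E4CE6BF27.
Split into bytes (most-significant first): 1C D6 58 0E 4C E6 BF 27.
Big-endian: lowest address holds the most-significant byte.
So the memory order matches the most-significant-first order: 1C D6 58 0E 4C E6 BF 27.

1C D6 58 0E 4C E6 BF 27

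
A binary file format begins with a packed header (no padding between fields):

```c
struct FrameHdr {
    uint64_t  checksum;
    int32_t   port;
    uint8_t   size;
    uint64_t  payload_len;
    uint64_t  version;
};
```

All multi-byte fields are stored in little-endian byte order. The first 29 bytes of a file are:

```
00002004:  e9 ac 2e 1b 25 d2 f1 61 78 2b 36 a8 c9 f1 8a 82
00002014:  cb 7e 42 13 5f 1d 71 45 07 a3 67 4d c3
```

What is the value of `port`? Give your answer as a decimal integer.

-1472844936

`port` follows `checksum` (8 bytes), so it starts at byte offset 8 and occupies 4 bytes.
Bytes at offsets 8..11: 78 2B 36 A8.
Little-endian: lowest address holds the least-significant byte.
Reassemble most-significant byte first: A8 36 2B 78 → 0xA8362B78.
Top bit is set, so as a signed 32-bit value this is 0xA8362B78 − 2^32 = -1472844936.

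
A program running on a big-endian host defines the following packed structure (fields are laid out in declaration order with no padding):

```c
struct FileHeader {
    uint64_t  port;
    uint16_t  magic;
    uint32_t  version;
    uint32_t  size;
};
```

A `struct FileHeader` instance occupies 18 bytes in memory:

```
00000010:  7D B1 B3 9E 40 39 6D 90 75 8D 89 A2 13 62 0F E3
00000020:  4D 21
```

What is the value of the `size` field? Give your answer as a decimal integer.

`size` follows `port` (8 B), `magic` (2 B), `version` (4 B), so it starts at offset 8 + 2 + 4 = 14 and occupies 4 bytes.
Bytes at offsets 14..17: 0F E3 4D 21.
Big-endian stores the most-significant byte at the lowest address.
The bytes are already most-significant first: 0x0FE34D21.
0x0FE34D21 = 266554657.

266554657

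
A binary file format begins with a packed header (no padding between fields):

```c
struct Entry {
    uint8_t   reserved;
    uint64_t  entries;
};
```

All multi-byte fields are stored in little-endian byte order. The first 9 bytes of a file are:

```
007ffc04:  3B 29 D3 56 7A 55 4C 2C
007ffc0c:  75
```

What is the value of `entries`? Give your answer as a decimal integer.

`entries` follows `reserved` (1 byte), so it starts at byte offset 1 and occupies 8 bytes.
Bytes at offsets 1..8: 29 D3 56 7A 55 4C 2C 75.
Little-endian: lowest address holds the least-significant byte.
Reassemble most-significant byte first: 75 2C 4C 55 7A 56 D3 29 → 0x752C4C557A56D329.
0x752C4C557A56D329 = 8443207331421279017.

8443207331421279017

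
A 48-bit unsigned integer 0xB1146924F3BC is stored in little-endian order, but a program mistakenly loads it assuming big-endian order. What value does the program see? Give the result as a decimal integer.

207752473941169

Stored little-endian, the bytes at ascending addresses are BC F3 24 69 14 B1.
Read back as big-endian, the last byte is least significant, giving 0xBCF3246914B1.
0xBCF3246914B1 = 207752473941169.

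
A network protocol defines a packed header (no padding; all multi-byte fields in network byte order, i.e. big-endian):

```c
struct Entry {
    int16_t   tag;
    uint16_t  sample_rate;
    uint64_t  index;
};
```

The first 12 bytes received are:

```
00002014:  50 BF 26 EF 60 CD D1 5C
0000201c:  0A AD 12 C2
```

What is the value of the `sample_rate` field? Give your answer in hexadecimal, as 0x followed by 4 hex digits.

0x26EF

`sample_rate` follows `tag` (2 bytes), so it starts at byte offset 2 and occupies 2 bytes.
Bytes at offsets 2..3: 26 EF.
Big-endian: lowest address holds the most-significant byte.
The bytes are already most-significant first: 0x26EF.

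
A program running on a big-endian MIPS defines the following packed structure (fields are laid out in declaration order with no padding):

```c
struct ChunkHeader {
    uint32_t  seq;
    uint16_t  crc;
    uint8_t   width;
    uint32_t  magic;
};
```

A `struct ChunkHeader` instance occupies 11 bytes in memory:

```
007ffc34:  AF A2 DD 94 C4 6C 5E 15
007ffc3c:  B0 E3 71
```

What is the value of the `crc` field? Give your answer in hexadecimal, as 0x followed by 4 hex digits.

`crc` follows `seq` (4 bytes), so it starts at byte offset 4 and occupies 2 bytes.
Bytes at offsets 4..5: C4 6C.
Big-endian stores the most-significant byte at the lowest address.
The bytes are already most-significant first: 0xC46C.

0xC46C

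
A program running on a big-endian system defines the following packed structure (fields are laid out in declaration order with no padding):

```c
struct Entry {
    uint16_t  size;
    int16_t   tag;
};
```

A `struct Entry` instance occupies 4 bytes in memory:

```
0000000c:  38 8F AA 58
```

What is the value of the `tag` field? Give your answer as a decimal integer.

`tag` follows `size` (2 bytes), so it starts at byte offset 2 and occupies 2 bytes.
Bytes at offsets 2..3: AA 58.
Big-endian: lowest address holds the most-significant byte.
The bytes are already most-significant first: 0xAA58.
Top bit is set, so as a signed 16-bit value this is 0xAA58 − 2^16 = -21928.

-21928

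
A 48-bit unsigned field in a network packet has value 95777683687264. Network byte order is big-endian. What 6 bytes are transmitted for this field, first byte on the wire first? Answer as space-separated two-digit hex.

95777683687264 in hexadecimal, padded to 48 bits, is 0x571BFAD04760.
Split into bytes (most-significant first): 57 1B FA D0 47 60.
Big-endian: lowest address holds the most-significant byte.
So the memory order matches the most-significant-first order: 57 1B FA D0 47 60.

57 1B FA D0 47 60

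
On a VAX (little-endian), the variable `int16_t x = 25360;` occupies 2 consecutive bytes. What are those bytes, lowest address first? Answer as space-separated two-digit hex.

10 63

25360 in hexadecimal, padded to 16 bits, is 0x6310.
Split into bytes (most-significant first): 63 10.
In little-endian order the low byte comes first in memory.
So at ascending addresses the bytes are 10 63.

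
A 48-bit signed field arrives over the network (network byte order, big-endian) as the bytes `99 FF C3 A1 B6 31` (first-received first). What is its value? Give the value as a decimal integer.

-112151198845391

In big-endian order the high byte comes first in memory.
The bytes are already most-significant first: 0x99FFC3A1B631.
Top bit is set, so as a signed 48-bit value this is 0x99FFC3A1B631 − 2^48 = -112151198845391.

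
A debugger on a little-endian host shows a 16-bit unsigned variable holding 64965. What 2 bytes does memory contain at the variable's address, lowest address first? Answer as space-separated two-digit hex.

64965 in hexadecimal, padded to 16 bits, is 0xFDC5.
Split into bytes (most-significant first): FD C5.
Little-endian: lowest address holds the least-significant byte.
So at ascending addresses the bytes are C5 FD.

C5 FD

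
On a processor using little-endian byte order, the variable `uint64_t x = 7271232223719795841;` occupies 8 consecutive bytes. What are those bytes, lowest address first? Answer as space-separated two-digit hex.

7271232223719795841 in hexadecimal, padded to 64 bits, is 0x64E89B2ECE312C81.
Split into bytes (most-significant first): 64 E8 9B 2E CE 31 2C 81.
Little-endian stores the least-significant byte at the lowest address.
So at ascending addresses the bytes are 81 2C 31 CE 2E 9B E8 64.

81 2C 31 CE 2E 9B E8 64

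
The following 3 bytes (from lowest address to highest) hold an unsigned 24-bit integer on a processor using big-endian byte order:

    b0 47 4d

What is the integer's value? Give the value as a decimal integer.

Big-endian stores the most-significant byte at the lowest address.
The bytes are already most-significant first: 0xB0474D.
0xB0474D = 11552589.

11552589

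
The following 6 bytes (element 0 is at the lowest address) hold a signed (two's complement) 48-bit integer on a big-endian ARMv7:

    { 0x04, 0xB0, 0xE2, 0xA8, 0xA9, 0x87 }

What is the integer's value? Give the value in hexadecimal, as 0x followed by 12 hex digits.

Big-endian: lowest address holds the most-significant byte.
The bytes are already most-significant first: 0x04B0E2A8A987.

0x04B0E2A8A987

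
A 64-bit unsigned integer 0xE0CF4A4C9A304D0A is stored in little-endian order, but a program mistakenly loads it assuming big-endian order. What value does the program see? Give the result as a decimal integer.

Stored little-endian, the bytes at ascending addresses are 0A 4D 30 9A 4C 4A CF E0.
Read back as big-endian, the last byte is least significant, giving 0x0A4D309A4C4ACFE0.
0x0A4D309A4C4ACFE0 = 742302952849068000.

742302952849068000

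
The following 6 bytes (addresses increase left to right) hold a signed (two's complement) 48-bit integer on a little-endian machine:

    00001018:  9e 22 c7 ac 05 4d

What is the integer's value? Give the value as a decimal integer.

In little-endian order the low byte comes first in memory.
Reassemble most-significant byte first: 4D 05 AC C7 22 9E → 0x4D05ACC7229E.
0x4D05ACC7229E = 84686768906910.

84686768906910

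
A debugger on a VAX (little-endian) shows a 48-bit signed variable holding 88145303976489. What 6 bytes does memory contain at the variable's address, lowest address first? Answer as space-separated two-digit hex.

88145303976489 in hexadecimal, padded to 48 bits, is 0x502AED883A29.
Split into bytes (most-significant first): 50 2A ED 88 3A 29.
Little-endian: lowest address holds the least-significant byte.
So at ascending addresses the bytes are 29 3A 88 ED 2A 50.

29 3A 88 ED 2A 50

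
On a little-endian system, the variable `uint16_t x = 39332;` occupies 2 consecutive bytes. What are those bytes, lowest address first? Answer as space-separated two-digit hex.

A4 99

39332 in hexadecimal, padded to 16 bits, is 0x99A4.
Split into bytes (most-significant first): 99 A4.
Little-endian stores the least-significant byte at the lowest address.
So at ascending addresses the bytes are A4 99.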